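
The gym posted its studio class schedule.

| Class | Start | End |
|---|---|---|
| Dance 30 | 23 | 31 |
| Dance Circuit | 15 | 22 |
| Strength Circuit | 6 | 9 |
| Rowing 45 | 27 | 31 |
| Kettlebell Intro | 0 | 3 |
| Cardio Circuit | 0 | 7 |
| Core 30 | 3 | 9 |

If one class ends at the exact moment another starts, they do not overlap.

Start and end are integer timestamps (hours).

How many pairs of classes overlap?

Check each pair: they overlap iff neither finishes before the other starts.
Sorted by start: Kettlebell Intro, Cardio Circuit, Core 30, Strength Circuit, Dance Circuit, Dance 30, Rowing 45.
Cardio Circuit starts before Kettlebell Intro ends → Kettlebell Intro and Cardio Circuit overlap.
Core 30 starts exactly when Kettlebell Intro ends (back-to-back, no overlap), so Kettlebell Intro has no further overlaps.
Core 30 starts before Cardio Circuit ends → Cardio Circuit and Core 30 overlap.
Strength Circuit starts before Cardio Circuit ends → Cardio Circuit and Strength Circuit overlap.
Dance Circuit starts after Cardio Circuit ends, so Cardio Circuit has no further overlaps.
Strength Circuit starts before Core 30 ends → Core 30 and Strength Circuit overlap.
Dance Circuit starts after Core 30 ends, so Core 30 has no further overlaps.
Dance Circuit starts after Strength Circuit ends, so Strength Circuit has no further overlaps.
Dance 30 starts after Dance Circuit ends, so Dance Circuit has no further overlaps.
Rowing 45 starts before Dance 30 ends → Dance 30 and Rowing 45 overlap.
Overlapping pairs: Cardio Circuit & Core 30, Cardio Circuit & Kettlebell Intro, Cardio Circuit & Strength Circuit, Core 30 & Strength Circuit, Dance 30 & Rowing 45 — 5 in total.

5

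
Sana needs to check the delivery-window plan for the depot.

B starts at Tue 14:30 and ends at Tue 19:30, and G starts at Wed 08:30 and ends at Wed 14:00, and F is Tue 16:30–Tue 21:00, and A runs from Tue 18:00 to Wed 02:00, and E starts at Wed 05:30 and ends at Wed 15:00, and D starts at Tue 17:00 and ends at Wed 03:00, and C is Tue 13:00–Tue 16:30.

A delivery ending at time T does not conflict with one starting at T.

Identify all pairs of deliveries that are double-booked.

Sorted by start: C, B, F, D, A, E, G.
B starts before C ends → C and B overlap.
F starts exactly when C ends (back-to-back, no overlap) — done with C.
F starts before B ends → B and F overlap.
D starts before B ends → B and D overlap.
A starts before B ends → B and A overlap.
E starts after B ends — done with B.
D starts before F ends → F and D overlap.
A starts before F ends → F and A overlap.
E starts after F ends — done with F.
A starts before D ends → D and A overlap.
E starts after D ends — done with D.
E starts after A ends — done with A.
G starts before E ends → E and G overlap.

A & B, A & D, A & F, B & C, B & D, B & F, D & F, E & G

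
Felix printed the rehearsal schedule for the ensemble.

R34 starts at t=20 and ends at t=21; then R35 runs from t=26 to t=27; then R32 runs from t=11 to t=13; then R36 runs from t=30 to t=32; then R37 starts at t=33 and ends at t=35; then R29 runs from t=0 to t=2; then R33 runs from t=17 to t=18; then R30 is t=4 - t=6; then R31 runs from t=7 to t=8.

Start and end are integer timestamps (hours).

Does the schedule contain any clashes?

Sorted by start: R29, R30, R31, R32, R33, R34, R35, R36, R37.
R30 starts after R29 ends, so R29 has no further overlaps.
R31 starts after R30 ends, so R30 has no further overlaps.
R32 starts after R31 ends, so R31 has no further overlaps.
R33 starts after R32 ends, so R32 has no further overlaps.
R34 starts after R33 ends, so R33 has no further overlaps.
R35 starts after R34 ends, so R34 has no further overlaps.
R36 starts after R35 ends, so R35 has no further overlaps.
R37 starts after R36 ends.
Every pair is clear; the schedule has no overlaps.

No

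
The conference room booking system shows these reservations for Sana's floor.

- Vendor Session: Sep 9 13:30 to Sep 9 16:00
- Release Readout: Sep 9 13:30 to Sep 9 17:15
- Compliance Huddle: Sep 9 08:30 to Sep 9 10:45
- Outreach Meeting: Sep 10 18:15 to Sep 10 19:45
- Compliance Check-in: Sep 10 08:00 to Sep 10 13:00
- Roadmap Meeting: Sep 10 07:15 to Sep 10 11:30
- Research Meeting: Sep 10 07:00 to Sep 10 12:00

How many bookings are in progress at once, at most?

Sweep the timeline, counting +1 at each start and −1 at each end (ends before starts at a tie):
Sep 9 08:30 start Compliance Huddle → 1
Sep 9 10:45 end Compliance Huddle → 0
Sep 9 13:30 start Release Readout → 1
Sep 9 13:30 start Vendor Session → 2
Sep 9 16:00 end Vendor Session → 1
Sep 9 17:15 end Release Readout → 0
Sep 10 07:00 start Research Meeting → 1
Sep 10 07:15 start Roadmap Meeting → 2
Sep 10 08:00 start Compliance Check-in → 3
Sep 10 11:30 end Roadmap Meeting → 2
Sep 10 12:00 end Research Meeting → 1
Sep 10 13:00 end Compliance Check-in → 0
Sep 10 18:15 start Outreach Meeting → 1
Sep 10 19:45 end Outreach Meeting → 0
Peak is 3, at Sep 10 08:00 (Compliance Check-in, Research Meeting, Roadmap Meeting).

3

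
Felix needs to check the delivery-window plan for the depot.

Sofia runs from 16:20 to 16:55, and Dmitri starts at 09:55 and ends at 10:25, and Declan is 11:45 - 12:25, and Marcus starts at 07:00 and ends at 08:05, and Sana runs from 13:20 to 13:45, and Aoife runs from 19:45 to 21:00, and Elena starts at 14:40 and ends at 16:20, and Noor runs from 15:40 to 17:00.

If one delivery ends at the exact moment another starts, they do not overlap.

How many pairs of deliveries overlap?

Sorted by start: Marcus, Dmitri, Declan, Sana, Elena, Noor, Sofia, Aoife.
Dmitri starts after Marcus ends — done with Marcus.
Declan starts after Dmitri ends — done with Dmitri.
Sana starts after Declan ends — done with Declan.
Elena starts after Sana ends — done with Sana.
Noor starts before Elena ends → Elena and Noor overlap.
Sofia starts exactly when Elena ends (back-to-back, no overlap) — done with Elena.
Sofia starts before Noor ends → Noor and Sofia overlap.
Aoife starts after Noor ends.
Aoife starts after Sofia ends.
Overlapping pairs: Elena & Noor, Noor & Sofia — 2 in total.

2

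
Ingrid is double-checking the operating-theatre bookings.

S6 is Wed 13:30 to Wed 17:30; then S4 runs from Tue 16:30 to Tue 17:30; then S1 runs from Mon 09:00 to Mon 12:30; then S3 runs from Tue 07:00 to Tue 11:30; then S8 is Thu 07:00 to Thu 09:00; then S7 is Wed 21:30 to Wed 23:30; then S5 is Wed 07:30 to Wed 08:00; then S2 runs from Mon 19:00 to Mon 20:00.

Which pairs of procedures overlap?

Check each pair: they overlap iff neither finishes before the other starts.
Sorted by start: S1, S2, S3, S4, S5, S6, S7, S8.
S2 starts after S1 ends, so S1 has no further overlaps.
S3 starts after S2 ends, so S2 has no further overlaps.
S4 starts after S3 ends, so S3 has no further overlaps.
S5 starts after S4 ends, so S4 has no further overlaps.
S6 starts after S5 ends, so S5 has no further overlaps.
S7 starts after S6 ends, so S6 has no further overlaps.
S8 starts after S7 ends.

no conflicts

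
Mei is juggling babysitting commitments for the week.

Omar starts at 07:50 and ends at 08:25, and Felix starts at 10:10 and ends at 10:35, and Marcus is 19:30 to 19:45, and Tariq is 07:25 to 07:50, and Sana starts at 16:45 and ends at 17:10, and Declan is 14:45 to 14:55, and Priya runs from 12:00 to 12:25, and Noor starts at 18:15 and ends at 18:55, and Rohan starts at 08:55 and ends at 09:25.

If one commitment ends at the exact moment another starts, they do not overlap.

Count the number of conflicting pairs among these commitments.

Sorted by start: Tariq, Omar, Rohan, Felix, Priya, Declan, Sana, Noor, Marcus.
Omar starts exactly when Tariq ends (back-to-back, no overlap) — done with Tariq.
Rohan starts after Omar ends — done with Omar.
Felix starts after Rohan ends — done with Rohan.
Priya starts after Felix ends — done with Felix.
Declan starts after Priya ends — done with Priya.
Sana starts after Declan ends — done with Declan.
Noor starts after Sana ends — done with Sana.
Marcus starts after Noor ends.
No pair overlaps.

0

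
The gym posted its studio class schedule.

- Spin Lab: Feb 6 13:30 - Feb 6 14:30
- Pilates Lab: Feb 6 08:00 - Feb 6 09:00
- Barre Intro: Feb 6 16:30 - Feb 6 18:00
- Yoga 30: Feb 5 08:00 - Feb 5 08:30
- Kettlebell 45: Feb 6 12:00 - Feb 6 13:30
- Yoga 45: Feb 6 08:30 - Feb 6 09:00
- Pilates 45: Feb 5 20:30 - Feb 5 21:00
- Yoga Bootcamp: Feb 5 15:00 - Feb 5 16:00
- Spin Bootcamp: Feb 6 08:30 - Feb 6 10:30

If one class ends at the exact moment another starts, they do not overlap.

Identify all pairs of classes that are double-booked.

Pilates Lab & Spin Bootcamp, Pilates Lab & Yoga 45, Spin Bootcamp & Yoga 45

Check each pair: they overlap iff neither finishes before the other starts.
Sorted by start: Yoga 30, Yoga Bootcamp, Pilates 45, Pilates Lab, Spin Bootcamp, Yoga 45, Kettlebell 45, Spin Lab, Barre Intro.
Yoga Bootcamp starts after Yoga 30 ends, so Yoga 30 has no further overlaps.
Pilates 45 starts after Yoga Bootcamp ends, so Yoga Bootcamp has no further overlaps.
Pilates Lab starts after Pilates 45 ends, so Pilates 45 has no further overlaps.
Spin Bootcamp starts before Pilates Lab ends → Pilates Lab and Spin Bootcamp overlap.
Yoga 45 starts before Pilates Lab ends → Pilates Lab and Yoga 45 overlap.
Kettlebell 45 starts after Pilates Lab ends, so Pilates Lab has no further overlaps.
Yoga 45 starts before Spin Bootcamp ends → Spin Bootcamp and Yoga 45 overlap.
Kettlebell 45 starts after Spin Bootcamp ends, so Spin Bootcamp has no further overlaps.
Kettlebell 45 starts after Yoga 45 ends, so Yoga 45 has no further overlaps.
Spin Lab starts exactly when Kettlebell 45 ends (back-to-back, no overlap), so Kettlebell 45 has no further overlaps.
Barre Intro starts after Spin Lab ends.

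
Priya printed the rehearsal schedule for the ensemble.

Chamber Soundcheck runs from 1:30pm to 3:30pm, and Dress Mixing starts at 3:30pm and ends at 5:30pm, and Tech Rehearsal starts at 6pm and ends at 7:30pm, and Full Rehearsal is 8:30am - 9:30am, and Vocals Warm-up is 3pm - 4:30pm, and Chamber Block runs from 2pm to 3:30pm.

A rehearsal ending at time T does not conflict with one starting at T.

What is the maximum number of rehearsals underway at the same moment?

Walk through starts and ends in time order (an end at T is processed before a start at T):
8:30am start Full Rehearsal → 1
9:30am end Full Rehearsal → 0
1:30pm start Chamber Soundcheck → 1
2pm start Chamber Block → 2
3pm start Vocals Warm-up → 3
3:30pm end Chamber Block → 2
3:30pm end Chamber Soundcheck → 1
3:30pm start Dress Mixing → 2
4:30pm end Vocals Warm-up → 1
5:30pm end Dress Mixing → 0
6pm start Tech Rehearsal → 1
7:30pm end Tech Rehearsal → 0
Peak is 3, at 3pm (Chamber Block, Chamber Soundcheck, Vocals Warm-up).

3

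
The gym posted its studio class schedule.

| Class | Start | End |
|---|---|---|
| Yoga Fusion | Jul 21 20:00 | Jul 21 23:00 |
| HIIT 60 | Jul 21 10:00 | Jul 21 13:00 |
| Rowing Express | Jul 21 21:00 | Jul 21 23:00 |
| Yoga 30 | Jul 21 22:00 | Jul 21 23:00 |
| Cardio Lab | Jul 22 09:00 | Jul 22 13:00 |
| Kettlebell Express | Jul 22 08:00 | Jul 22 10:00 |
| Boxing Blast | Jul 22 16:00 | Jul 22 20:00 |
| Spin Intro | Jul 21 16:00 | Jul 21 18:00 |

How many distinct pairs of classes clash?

4

Sorted by start: HIIT 60, Spin Intro, Yoga Fusion, Rowing Express, Yoga 30, Kettlebell Express, Cardio Lab, Boxing Blast.
Spin Intro starts after HIIT 60 ends — done with HIIT 60.
Yoga Fusion starts after Spin Intro ends — done with Spin Intro.
Rowing Express starts before Yoga Fusion ends → Yoga Fusion and Rowing Express overlap.
Yoga 30 starts before Yoga Fusion ends → Yoga Fusion and Yoga 30 overlap.
Kettlebell Express starts after Yoga Fusion ends — done with Yoga Fusion.
Yoga 30 starts before Rowing Express ends → Rowing Express and Yoga 30 overlap.
Kettlebell Express starts after Rowing Express ends — done with Rowing Express.
Kettlebell Express starts after Yoga 30 ends — done with Yoga 30.
Cardio Lab starts before Kettlebell Express ends → Kettlebell Express and Cardio Lab overlap.
Boxing Blast starts after Kettlebell Express ends.
Boxing Blast starts after Cardio Lab ends.
Overlapping pairs: Cardio Lab & Kettlebell Express, Rowing Express & Yoga 30, Rowing Express & Yoga Fusion, Yoga 30 & Yoga Fusion — 4 in total.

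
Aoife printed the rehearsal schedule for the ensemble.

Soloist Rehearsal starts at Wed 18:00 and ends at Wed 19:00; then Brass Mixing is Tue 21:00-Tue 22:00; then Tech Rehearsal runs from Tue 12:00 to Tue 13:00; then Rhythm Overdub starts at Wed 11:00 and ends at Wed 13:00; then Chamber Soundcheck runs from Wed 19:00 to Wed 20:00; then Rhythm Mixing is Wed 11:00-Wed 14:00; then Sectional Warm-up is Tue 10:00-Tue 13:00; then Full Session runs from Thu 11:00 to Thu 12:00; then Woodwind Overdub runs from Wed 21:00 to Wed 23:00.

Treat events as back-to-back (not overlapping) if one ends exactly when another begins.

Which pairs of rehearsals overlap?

Sorted by start: Sectional Warm-up, Tech Rehearsal, Brass Mixing, Rhythm Mixing, Rhythm Overdub, Soloist Rehearsal, Chamber Soundcheck, Woodwind Overdub, Full Session.
Tech Rehearsal starts before Sectional Warm-up ends → Sectional Warm-up and Tech Rehearsal overlap.
Brass Mixing starts after Sectional Warm-up ends, so Sectional Warm-up has no further overlaps.
Brass Mixing starts after Tech Rehearsal ends, so Tech Rehearsal has no further overlaps.
Rhythm Mixing starts after Brass Mixing ends, so Brass Mixing has no further overlaps.
Rhythm Overdub starts before Rhythm Mixing ends → Rhythm Mixing and Rhythm Overdub overlap.
Soloist Rehearsal starts after Rhythm Mixing ends, so Rhythm Mixing has no further overlaps.
Soloist Rehearsal starts after Rhythm Overdub ends, so Rhythm Overdub has no further overlaps.
Chamber Soundcheck starts exactly when Soloist Rehearsal ends (back-to-back, no overlap), so Soloist Rehearsal has no further overlaps.
Woodwind Overdub starts after Chamber Soundcheck ends, so Chamber Soundcheck has no further overlaps.
Full Session starts after Woodwind Overdub ends.

Rhythm Mixing & Rhythm Overdub, Sectional Warm-up & Tech Rehearsal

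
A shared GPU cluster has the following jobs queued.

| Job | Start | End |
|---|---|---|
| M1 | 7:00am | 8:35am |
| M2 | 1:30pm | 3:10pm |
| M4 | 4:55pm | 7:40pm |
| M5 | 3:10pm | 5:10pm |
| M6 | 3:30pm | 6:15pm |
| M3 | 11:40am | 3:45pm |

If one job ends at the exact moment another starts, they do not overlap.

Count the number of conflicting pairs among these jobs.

6

Check each pair: they overlap iff neither finishes before the other starts.
Sorted by start: M1, M3, M2, M5, M6, M4.
M3 starts after M1 ends — done with M1.
M2 starts before M3 ends → M3 and M2 overlap.
M5 starts before M3 ends → M3 and M5 overlap.
M6 starts before M3 ends → M3 and M6 overlap.
M4 starts after M3 ends.
M5 starts exactly when M2 ends (back-to-back, no overlap) — done with M2.
M6 starts before M5 ends → M5 and M6 overlap.
M4 starts before M5 ends → M5 and M4 overlap.
M4 starts before M6 ends → M6 and M4 overlap.
Overlapping pairs: M2 & M3, M3 & M5, M3 & M6, M4 & M5, M4 & M6, M5 & M6 — 6 in total.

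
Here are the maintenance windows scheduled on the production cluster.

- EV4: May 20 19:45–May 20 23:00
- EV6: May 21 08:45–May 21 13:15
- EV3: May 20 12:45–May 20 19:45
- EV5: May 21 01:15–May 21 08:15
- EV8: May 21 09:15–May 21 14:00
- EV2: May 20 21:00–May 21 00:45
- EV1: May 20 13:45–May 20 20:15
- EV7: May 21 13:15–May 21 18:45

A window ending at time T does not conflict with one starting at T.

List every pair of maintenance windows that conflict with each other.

EV1 & EV3, EV1 & EV4, EV2 & EV4, EV6 & EV8, EV7 & EV8

Check each pair: they overlap iff neither finishes before the other starts.
Sorted by start: EV3, EV1, EV4, EV2, EV5, EV6, EV8, EV7.
EV1 starts before EV3 ends → EV3 and EV1 overlap.
EV4 starts exactly when EV3 ends (back-to-back, no overlap) — done with EV3.
EV4 starts before EV1 ends → EV1 and EV4 overlap.
EV2 starts after EV1 ends — done with EV1.
EV2 starts before EV4 ends → EV4 and EV2 overlap.
EV5 starts after EV4 ends — done with EV4.
EV5 starts after EV2 ends — done with EV2.
EV6 starts after EV5 ends — done with EV5.
EV8 starts before EV6 ends → EV6 and EV8 overlap.
EV7 starts exactly when EV6 ends (back-to-back, no overlap).
EV7 starts before EV8 ends → EV8 and EV7 overlap.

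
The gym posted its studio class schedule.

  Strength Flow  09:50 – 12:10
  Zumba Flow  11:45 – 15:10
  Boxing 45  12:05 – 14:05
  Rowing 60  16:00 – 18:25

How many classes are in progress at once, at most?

3

Walk through starts and ends in time order (an end at T is processed before a start at T):
09:50 start Strength Flow → 1
11:45 start Zumba Flow → 2
12:05 start Boxing 45 → 3
12:10 end Strength Flow → 2
14:05 end Boxing 45 → 1
15:10 end Zumba Flow → 0
16:00 start Rowing 60 → 1
18:25 end Rowing 60 → 0
Peak is 3, at 12:05 (Boxing 45, Strength Flow, Zumba Flow).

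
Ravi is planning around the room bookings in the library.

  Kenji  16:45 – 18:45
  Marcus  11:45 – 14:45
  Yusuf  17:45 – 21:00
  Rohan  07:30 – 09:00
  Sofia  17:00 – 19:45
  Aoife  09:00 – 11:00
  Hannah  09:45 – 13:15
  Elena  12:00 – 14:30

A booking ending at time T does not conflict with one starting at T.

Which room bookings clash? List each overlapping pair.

Check each pair: they overlap iff neither finishes before the other starts.
Sorted by start: Rohan, Aoife, Hannah, Marcus, Elena, Kenji, Sofia, Yusuf.
Aoife starts exactly when Rohan ends (back-to-back, no overlap); Rohan is clear from here.
Hannah starts before Aoife ends → Aoife and Hannah overlap.
Marcus starts after Aoife ends; Aoife is clear from here.
Marcus starts before Hannah ends → Hannah and Marcus overlap.
Elena starts before Hannah ends → Hannah and Elena overlap.
Kenji starts after Hannah ends; Hannah is clear from here.
Elena starts before Marcus ends → Marcus and Elena overlap.
Kenji starts after Marcus ends; Marcus is clear from here.
Kenji starts after Elena ends; Elena is clear from here.
Sofia starts before Kenji ends → Kenji and Sofia overlap.
Yusuf starts before Kenji ends → Kenji and Yusuf overlap.
Yusuf starts before Sofia ends → Sofia and Yusuf overlap.

Aoife & Hannah, Elena & Hannah, Elena & Marcus, Hannah & Marcus, Kenji & Sofia, Kenji & Yusuf, Sofia & Yusuf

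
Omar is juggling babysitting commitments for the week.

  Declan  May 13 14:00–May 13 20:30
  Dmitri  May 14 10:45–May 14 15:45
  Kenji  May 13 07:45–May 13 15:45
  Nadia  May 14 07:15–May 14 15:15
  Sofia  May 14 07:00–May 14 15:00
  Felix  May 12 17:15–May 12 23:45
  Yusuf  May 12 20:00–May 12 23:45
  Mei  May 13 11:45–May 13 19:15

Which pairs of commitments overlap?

Check each pair: they overlap iff neither finishes before the other starts.
Sorted by start: Felix, Yusuf, Kenji, Mei, Declan, Sofia, Nadia, Dmitri.
Yusuf starts before Felix ends → Felix and Yusuf overlap.
Kenji starts after Felix ends — done with Felix.
Kenji starts after Yusuf ends — done with Yusuf.
Mei starts before Kenji ends → Kenji and Mei overlap.
Declan starts before Kenji ends → Kenji and Declan overlap.
Sofia starts after Kenji ends — done with Kenji.
Declan starts before Mei ends → Mei and Declan overlap.
Sofia starts after Mei ends — done with Mei.
Sofia starts after Declan ends — done with Declan.
Nadia starts before Sofia ends → Sofia and Nadia overlap.
Dmitri starts before Sofia ends → Sofia and Dmitri overlap.
Dmitri starts before Nadia ends → Nadia and Dmitri overlap.

Declan & Kenji, Declan & Mei, Dmitri & Nadia, Dmitri & Sofia, Felix & Yusuf, Kenji & Mei, Nadia & Sofia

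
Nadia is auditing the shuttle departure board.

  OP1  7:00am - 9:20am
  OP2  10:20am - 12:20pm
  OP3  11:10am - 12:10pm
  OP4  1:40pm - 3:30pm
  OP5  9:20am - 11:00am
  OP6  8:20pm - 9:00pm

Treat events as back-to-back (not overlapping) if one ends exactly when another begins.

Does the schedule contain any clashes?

Yes

Sorted by start: OP1, OP5, OP2, OP3, OP4, OP6.
OP5 starts exactly when OP1 ends (back-to-back, no overlap), so nothing later overlaps OP1 either.
OP2 starts before OP5 ends → OP5 and OP2 overlap.
That's a conflict, so the schedule is not conflict-free.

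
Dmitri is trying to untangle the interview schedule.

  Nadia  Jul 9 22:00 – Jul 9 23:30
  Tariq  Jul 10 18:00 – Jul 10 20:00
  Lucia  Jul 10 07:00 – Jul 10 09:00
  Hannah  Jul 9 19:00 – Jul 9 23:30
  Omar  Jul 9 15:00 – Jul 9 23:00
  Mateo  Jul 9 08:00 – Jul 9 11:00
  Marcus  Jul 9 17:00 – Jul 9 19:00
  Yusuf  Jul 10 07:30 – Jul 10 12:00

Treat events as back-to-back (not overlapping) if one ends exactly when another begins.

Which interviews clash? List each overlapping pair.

Hannah & Nadia, Hannah & Omar, Lucia & Yusuf, Marcus & Omar, Nadia & Omar

Sorted by start: Mateo, Omar, Marcus, Hannah, Nadia, Lucia, Yusuf, Tariq.
Omar starts after Mateo ends, so Mateo has no further overlaps.
Marcus starts before Omar ends → Omar and Marcus overlap.
Hannah starts before Omar ends → Omar and Hannah overlap.
Nadia starts before Omar ends → Omar and Nadia overlap.
Lucia starts after Omar ends, so Omar has no further overlaps.
Hannah starts exactly when Marcus ends (back-to-back, no overlap), so Marcus has no further overlaps.
Nadia starts before Hannah ends → Hannah and Nadia overlap.
Lucia starts after Hannah ends, so Hannah has no further overlaps.
Lucia starts after Nadia ends, so Nadia has no further overlaps.
Yusuf starts before Lucia ends → Lucia and Yusuf overlap.
Tariq starts after Lucia ends.
Tariq starts after Yusuf ends.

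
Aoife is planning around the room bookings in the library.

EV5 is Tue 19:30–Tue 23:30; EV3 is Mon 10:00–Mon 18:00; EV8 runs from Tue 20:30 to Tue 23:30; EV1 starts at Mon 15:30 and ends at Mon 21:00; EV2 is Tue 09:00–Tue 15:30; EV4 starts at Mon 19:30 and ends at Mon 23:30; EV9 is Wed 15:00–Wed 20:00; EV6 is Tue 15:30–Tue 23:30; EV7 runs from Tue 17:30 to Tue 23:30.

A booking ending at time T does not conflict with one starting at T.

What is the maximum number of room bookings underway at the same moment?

Sort all start/end points and keep a running count:
Mon 10:00 start EV3 → 1
Mon 15:30 start EV1 → 2
Mon 18:00 end EV3 → 1
Mon 19:30 start EV4 → 2
Mon 21:00 end EV1 → 1
Mon 23:30 end EV4 → 0
Tue 09:00 start EV2 → 1
Tue 15:30 end EV2 → 0
Tue 15:30 start EV6 → 1
Tue 17:30 start EV7 → 2
Tue 19:30 start EV5 → 3
Tue 20:30 start EV8 → 4
Tue 23:30 end EV5 → 3
Tue 23:30 end EV6 → 2
Tue 23:30 end EV7 → 1
Tue 23:30 end EV8 → 0
Wed 15:00 start EV9 → 1
Wed 20:00 end EV9 → 0
Peak is 4, at Tue 20:30 (EV5, EV6, EV7, EV8).

4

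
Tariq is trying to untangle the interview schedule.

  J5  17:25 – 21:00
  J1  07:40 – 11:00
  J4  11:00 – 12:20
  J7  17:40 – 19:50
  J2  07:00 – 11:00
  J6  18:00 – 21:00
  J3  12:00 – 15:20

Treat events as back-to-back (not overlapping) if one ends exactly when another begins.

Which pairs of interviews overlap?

J1 & J2, J3 & J4, J5 & J6, J5 & J7, J6 & J7

Sorted by start: J2, J1, J4, J3, J5, J7, J6.
J1 starts before J2 ends → J2 and J1 overlap.
J4 starts exactly when J2 ends (back-to-back, no overlap); J2 is clear from here.
J4 starts exactly when J1 ends (back-to-back, no overlap); J1 is clear from here.
J3 starts before J4 ends → J4 and J3 overlap.
J5 starts after J4 ends; J4 is clear from here.
J5 starts after J3 ends; J3 is clear from here.
J7 starts before J5 ends → J5 and J7 overlap.
J6 starts before J5 ends → J5 and J6 overlap.
J6 starts before J7 ends → J7 and J6 overlap.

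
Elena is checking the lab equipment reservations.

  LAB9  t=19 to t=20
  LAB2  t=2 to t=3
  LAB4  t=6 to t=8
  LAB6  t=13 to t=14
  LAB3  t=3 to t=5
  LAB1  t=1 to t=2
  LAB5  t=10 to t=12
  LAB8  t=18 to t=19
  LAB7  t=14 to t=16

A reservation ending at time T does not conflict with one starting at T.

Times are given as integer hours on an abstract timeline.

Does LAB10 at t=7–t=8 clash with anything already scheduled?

Yes — it overlaps LAB4

LAB1: ends t=2 at or before LAB10 starts t=7 → clear.
LAB2: ends t=3 at or before LAB10 starts t=7 → clear.
LAB3: ends t=5 at or before LAB10 starts t=7 → clear.
LAB4: starts t=6 before LAB10 ends t=8, and ends t=8 after LAB10 starts t=7 → overlap.
LAB5: starts t=10 at or after LAB10 ends t=8 → clear.
LAB6: starts t=13 at or after LAB10 ends t=8 → clear.
LAB7: starts t=14 at or after LAB10 ends t=8 → clear.
LAB8: starts t=18 at or after LAB10 ends t=8 → clear.
LAB9: starts t=19 at or after LAB10 ends t=8 → clear.
LAB10 overlaps LAB4.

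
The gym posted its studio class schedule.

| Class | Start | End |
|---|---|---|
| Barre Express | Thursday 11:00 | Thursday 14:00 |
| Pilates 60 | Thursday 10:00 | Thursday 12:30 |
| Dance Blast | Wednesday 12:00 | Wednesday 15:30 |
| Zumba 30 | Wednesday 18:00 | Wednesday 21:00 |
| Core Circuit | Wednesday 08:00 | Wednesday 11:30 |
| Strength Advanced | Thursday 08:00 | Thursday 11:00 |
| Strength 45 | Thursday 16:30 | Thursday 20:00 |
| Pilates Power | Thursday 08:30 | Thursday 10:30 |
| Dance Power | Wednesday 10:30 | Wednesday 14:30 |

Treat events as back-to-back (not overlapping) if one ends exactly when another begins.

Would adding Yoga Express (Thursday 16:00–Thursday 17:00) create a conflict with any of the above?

Yes — it overlaps Strength 45

Core Circuit: ends Wednesday 11:30 at or before Yoga Express starts Thursday 16:00 → clear.
Dance Power: ends Wednesday 14:30 at or before Yoga Express starts Thursday 16:00 → clear.
Dance Blast: ends Wednesday 15:30 at or before Yoga Express starts Thursday 16:00 → clear.
Zumba 30: ends Wednesday 21:00 at or before Yoga Express starts Thursday 16:00 → clear.
Strength Advanced: ends Thursday 11:00 at or before Yoga Express starts Thursday 16:00 → clear.
Pilates Power: ends Thursday 10:30 at or before Yoga Express starts Thursday 16:00 → clear.
Pilates 60: ends Thursday 12:30 at or before Yoga Express starts Thursday 16:00 → clear.
Barre Express: ends Thursday 14:00 at or before Yoga Express starts Thursday 16:00 → clear.
Strength 45: starts Thursday 16:30 before Yoga Express ends Thursday 17:00, and ends Thursday 20:00 after Yoga Express starts Thursday 16:00 → overlap.
Yoga Express overlaps Strength 45.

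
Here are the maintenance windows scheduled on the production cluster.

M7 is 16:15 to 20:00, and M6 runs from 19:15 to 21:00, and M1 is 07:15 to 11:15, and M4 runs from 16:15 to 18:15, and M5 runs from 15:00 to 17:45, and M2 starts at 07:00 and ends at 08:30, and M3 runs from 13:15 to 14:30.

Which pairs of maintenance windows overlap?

M1 & M2, M4 & M5, M4 & M7, M5 & M7, M6 & M7

Sorted by start: M2, M1, M3, M5, M4, M7, M6.
M1 starts before M2 ends → M2 and M1 overlap.
M3 starts after M2 ends; M2 is clear from here.
M3 starts after M1 ends; M1 is clear from here.
M5 starts after M3 ends; M3 is clear from here.
M4 starts before M5 ends → M5 and M4 overlap.
M7 starts before M5 ends → M5 and M7 overlap.
M6 starts after M5 ends.
M7 starts before M4 ends → M4 and M7 overlap.
M6 starts after M4 ends.
M6 starts before M7 ends → M7 and M6 overlap.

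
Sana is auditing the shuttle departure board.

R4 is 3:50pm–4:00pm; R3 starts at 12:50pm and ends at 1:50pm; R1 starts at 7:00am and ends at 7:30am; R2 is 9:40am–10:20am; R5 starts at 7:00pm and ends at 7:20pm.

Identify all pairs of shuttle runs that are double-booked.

Sorted by start: R1, R2, R3, R4, R5.
R2 starts after R1 ends; R1 is clear from here.
R3 starts after R2 ends; R2 is clear from here.
R4 starts after R3 ends; R3 is clear from here.
R5 starts after R4 ends.

none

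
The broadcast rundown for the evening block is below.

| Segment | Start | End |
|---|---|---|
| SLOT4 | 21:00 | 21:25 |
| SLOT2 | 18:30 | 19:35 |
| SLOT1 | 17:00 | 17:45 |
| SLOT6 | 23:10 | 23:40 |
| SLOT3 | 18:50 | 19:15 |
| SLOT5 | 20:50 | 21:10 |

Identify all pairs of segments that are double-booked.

SLOT2 & SLOT3, SLOT4 & SLOT5

Two intervals overlap when each starts before the other ends.
Sorted by start: SLOT1, SLOT2, SLOT3, SLOT5, SLOT4, SLOT6.
SLOT2 starts after SLOT1 ends, so SLOT1 has no further overlaps.
SLOT3 starts before SLOT2 ends → SLOT2 and SLOT3 overlap.
SLOT5 starts after SLOT2 ends, so SLOT2 has no further overlaps.
SLOT5 starts after SLOT3 ends, so SLOT3 has no further overlaps.
SLOT4 starts before SLOT5 ends → SLOT5 and SLOT4 overlap.
SLOT6 starts after SLOT5 ends.
SLOT6 starts after SLOT4 ends.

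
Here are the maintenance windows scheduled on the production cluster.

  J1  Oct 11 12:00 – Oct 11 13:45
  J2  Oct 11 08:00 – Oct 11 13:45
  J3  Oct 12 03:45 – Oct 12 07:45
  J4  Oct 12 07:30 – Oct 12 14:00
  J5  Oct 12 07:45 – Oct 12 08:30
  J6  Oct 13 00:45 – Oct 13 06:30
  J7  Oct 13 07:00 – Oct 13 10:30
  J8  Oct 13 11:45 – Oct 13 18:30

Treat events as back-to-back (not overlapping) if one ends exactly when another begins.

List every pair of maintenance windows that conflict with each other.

Sorted by start: J2, J1, J3, J4, J5, J6, J7, J8.
J1 starts before J2 ends → J2 and J1 overlap.
J3 starts after J2 ends — done with J2.
J3 starts after J1 ends — done with J1.
J4 starts before J3 ends → J3 and J4 overlap.
J5 starts exactly when J3 ends (back-to-back, no overlap) — done with J3.
J5 starts before J4 ends → J4 and J5 overlap.
J6 starts after J4 ends — done with J4.
J6 starts after J5 ends — done with J5.
J7 starts after J6 ends — done with J6.
J8 starts after J7 ends.

J1 & J2, J3 & J4, J4 & J5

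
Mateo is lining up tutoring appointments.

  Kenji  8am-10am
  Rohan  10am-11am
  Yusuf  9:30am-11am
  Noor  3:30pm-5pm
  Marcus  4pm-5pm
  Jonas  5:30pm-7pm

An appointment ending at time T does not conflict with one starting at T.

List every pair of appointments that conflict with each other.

Sorted by start: Kenji, Yusuf, Rohan, Noor, Marcus, Jonas.
Yusuf starts before Kenji ends → Kenji and Yusuf overlap.
Rohan starts exactly when Kenji ends (back-to-back, no overlap), so Kenji has no further overlaps.
Rohan starts before Yusuf ends → Yusuf and Rohan overlap.
Noor starts after Yusuf ends, so Yusuf has no further overlaps.
Noor starts after Rohan ends, so Rohan has no further overlaps.
Marcus starts before Noor ends → Noor and Marcus overlap.
Jonas starts after Noor ends.
Jonas starts after Marcus ends.

Kenji & Yusuf, Marcus & Noor, Rohan & Yusuf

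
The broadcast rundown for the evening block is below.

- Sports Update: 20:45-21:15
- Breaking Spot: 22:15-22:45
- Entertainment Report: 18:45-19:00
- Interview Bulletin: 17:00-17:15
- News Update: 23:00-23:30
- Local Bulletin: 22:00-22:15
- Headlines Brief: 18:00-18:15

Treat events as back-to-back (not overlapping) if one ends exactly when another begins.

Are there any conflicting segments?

Check each pair: they overlap iff neither finishes before the other starts.
Sorted by start: Interview Bulletin, Headlines Brief, Entertainment Report, Sports Update, Local Bulletin, Breaking Spot, News Update.
Headlines Brief starts after Interview Bulletin ends, so nothing later overlaps Interview Bulletin either.
Entertainment Report starts after Headlines Brief ends, so nothing later overlaps Headlines Brief either.
Sports Update starts after Entertainment Report ends, so nothing later overlaps Entertainment Report either.
Local Bulletin starts after Sports Update ends, so nothing later overlaps Sports Update either.
Breaking Spot starts exactly when Local Bulletin ends (back-to-back, no overlap), so nothing later overlaps Local Bulletin either.
News Update starts after Breaking Spot ends.
Every pair is clear; the schedule has no overlaps.

No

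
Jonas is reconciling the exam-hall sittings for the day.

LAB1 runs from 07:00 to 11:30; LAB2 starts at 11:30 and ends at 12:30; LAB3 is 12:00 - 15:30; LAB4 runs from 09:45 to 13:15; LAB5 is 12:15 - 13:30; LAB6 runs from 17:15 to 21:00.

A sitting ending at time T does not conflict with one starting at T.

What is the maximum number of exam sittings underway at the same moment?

Sweep the timeline, counting +1 at each start and −1 at each end (ends before starts at a tie):
07:00 start LAB1 → 1
09:45 start LAB4 → 2
11:30 end LAB1 → 1
11:30 start LAB2 → 2
12:00 start LAB3 → 3
12:15 start LAB5 → 4
12:30 end LAB2 → 3
13:15 end LAB4 → 2
13:30 end LAB5 → 1
15:30 end LAB3 → 0
17:15 start LAB6 → 1
21:00 end LAB6 → 0
Peak is 4, at 12:15 (LAB2, LAB3, LAB4, LAB5).

4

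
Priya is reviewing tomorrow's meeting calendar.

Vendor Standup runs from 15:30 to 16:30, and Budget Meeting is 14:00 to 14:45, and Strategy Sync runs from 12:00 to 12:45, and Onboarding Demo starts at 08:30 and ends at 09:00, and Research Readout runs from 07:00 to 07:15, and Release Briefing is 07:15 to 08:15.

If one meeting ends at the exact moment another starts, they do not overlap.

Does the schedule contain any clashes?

Sorted by start: Research Readout, Release Briefing, Onboarding Demo, Strategy Sync, Budget Meeting, Vendor Standup.
Release Briefing starts exactly when Research Readout ends (back-to-back, no overlap); Research Readout is clear from here.
Onboarding Demo starts after Release Briefing ends; Release Briefing is clear from here.
Strategy Sync starts after Onboarding Demo ends; Onboarding Demo is clear from here.
Budget Meeting starts after Strategy Sync ends; Strategy Sync is clear from here.
Vendor Standup starts after Budget Meeting ends.
Every pair is clear; the schedule has no overlaps.

No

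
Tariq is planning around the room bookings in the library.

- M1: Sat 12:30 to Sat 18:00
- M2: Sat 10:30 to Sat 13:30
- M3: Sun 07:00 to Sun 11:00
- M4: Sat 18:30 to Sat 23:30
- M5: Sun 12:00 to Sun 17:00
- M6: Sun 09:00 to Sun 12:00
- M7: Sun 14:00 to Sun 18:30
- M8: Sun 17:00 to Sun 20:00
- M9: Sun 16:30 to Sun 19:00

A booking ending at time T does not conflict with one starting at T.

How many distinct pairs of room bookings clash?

Sorted by start: M2, M1, M4, M3, M6, M5, M7, M9, M8.
M1 starts before M2 ends → M2 and M1 overlap.
M4 starts after M2 ends, so nothing later overlaps M2 either.
M4 starts after M1 ends, so nothing later overlaps M1 either.
M3 starts after M4 ends, so nothing later overlaps M4 either.
M6 starts before M3 ends → M3 and M6 overlap.
M5 starts after M3 ends, so nothing later overlaps M3 either.
M5 starts exactly when M6 ends (back-to-back, no overlap), so nothing later overlaps M6 either.
M7 starts before M5 ends → M5 and M7 overlap.
M9 starts before M5 ends → M5 and M9 overlap.
M8 starts exactly when M5 ends (back-to-back, no overlap).
M9 starts before M7 ends → M7 and M9 overlap.
M8 starts before M7 ends → M7 and M8 overlap.
M8 starts before M9 ends → M9 and M8 overlap.
Overlapping pairs: M1 & M2, M3 & M6, M5 & M7, M5 & M9, M7 & M8, M7 & M9, M8 & M9 — 7 in total.

7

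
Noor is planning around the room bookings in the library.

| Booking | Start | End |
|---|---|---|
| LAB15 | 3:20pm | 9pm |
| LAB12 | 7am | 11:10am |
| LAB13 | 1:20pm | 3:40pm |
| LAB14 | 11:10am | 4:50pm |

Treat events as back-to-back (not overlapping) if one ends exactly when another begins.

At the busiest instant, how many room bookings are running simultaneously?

Sort all start/end points and keep a running count:
7am start LAB12 → 1
11:10am end LAB12 → 0
11:10am start LAB14 → 1
1:20pm start LAB13 → 2
3:20pm start LAB15 → 3
3:40pm end LAB13 → 2
4:50pm end LAB14 → 1
9pm end LAB15 → 0
Peak is 3, at 3:20pm (LAB13, LAB14, LAB15).

3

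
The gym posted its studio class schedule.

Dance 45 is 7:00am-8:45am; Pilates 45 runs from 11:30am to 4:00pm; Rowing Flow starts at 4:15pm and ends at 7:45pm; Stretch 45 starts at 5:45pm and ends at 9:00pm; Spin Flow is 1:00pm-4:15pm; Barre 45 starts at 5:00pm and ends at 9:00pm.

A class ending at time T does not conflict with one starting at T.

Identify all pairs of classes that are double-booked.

Barre 45 & Rowing Flow, Barre 45 & Stretch 45, Pilates 45 & Spin Flow, Rowing Flow & Stretch 45

Sorted by start: Dance 45, Pilates 45, Spin Flow, Rowing Flow, Barre 45, Stretch 45.
Pilates 45 starts after Dance 45 ends; Dance 45 is clear from here.
Spin Flow starts before Pilates 45 ends → Pilates 45 and Spin Flow overlap.
Rowing Flow starts after Pilates 45 ends; Pilates 45 is clear from here.
Rowing Flow starts exactly when Spin Flow ends (back-to-back, no overlap); Spin Flow is clear from here.
Barre 45 starts before Rowing Flow ends → Rowing Flow and Barre 45 overlap.
Stretch 45 starts before Rowing Flow ends → Rowing Flow and Stretch 45 overlap.
Stretch 45 starts before Barre 45 ends → Barre 45 and Stretch 45 overlap.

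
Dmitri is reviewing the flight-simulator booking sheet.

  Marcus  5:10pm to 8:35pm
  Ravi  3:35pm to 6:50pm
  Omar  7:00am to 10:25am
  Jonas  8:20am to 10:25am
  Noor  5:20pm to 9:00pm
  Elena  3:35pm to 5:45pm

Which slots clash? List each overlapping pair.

Sorted by start: Omar, Jonas, Ravi, Elena, Marcus, Noor.
Jonas starts before Omar ends → Omar and Jonas overlap.
Ravi starts after Omar ends, so Omar has no further overlaps.
Ravi starts after Jonas ends, so Jonas has no further overlaps.
Elena starts before Ravi ends → Ravi and Elena overlap.
Marcus starts before Ravi ends → Ravi and Marcus overlap.
Noor starts before Ravi ends → Ravi and Noor overlap.
Marcus starts before Elena ends → Elena and Marcus overlap.
Noor starts before Elena ends → Elena and Noor overlap.
Noor starts before Marcus ends → Marcus and Noor overlap.

Elena & Marcus, Elena & Noor, Elena & Ravi, Jonas & Omar, Marcus & Noor, Marcus & Ravi, Noor & Ravi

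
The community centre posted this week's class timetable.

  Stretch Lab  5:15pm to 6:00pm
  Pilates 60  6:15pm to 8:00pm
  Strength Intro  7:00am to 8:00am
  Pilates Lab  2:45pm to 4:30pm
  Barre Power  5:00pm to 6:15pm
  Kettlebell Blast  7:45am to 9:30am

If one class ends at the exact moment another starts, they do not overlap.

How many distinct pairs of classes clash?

Two intervals overlap when each starts before the other ends.
Sorted by start: Strength Intro, Kettlebell Blast, Pilates Lab, Barre Power, Stretch Lab, Pilates 60.
Kettlebell Blast starts before Strength Intro ends → Strength Intro and Kettlebell Blast overlap.
Pilates Lab starts after Strength Intro ends; Strength Intro is clear from here.
Pilates Lab starts after Kettlebell Blast ends; Kettlebell Blast is clear from here.
Barre Power starts after Pilates Lab ends; Pilates Lab is clear from here.
Stretch Lab starts before Barre Power ends → Barre Power and Stretch Lab overlap.
Pilates 60 starts exactly when Barre Power ends (back-to-back, no overlap).
Pilates 60 starts after Stretch Lab ends.
Overlapping pairs: Barre Power & Stretch Lab, Kettlebell Blast & Strength Intro — 2 in total.

2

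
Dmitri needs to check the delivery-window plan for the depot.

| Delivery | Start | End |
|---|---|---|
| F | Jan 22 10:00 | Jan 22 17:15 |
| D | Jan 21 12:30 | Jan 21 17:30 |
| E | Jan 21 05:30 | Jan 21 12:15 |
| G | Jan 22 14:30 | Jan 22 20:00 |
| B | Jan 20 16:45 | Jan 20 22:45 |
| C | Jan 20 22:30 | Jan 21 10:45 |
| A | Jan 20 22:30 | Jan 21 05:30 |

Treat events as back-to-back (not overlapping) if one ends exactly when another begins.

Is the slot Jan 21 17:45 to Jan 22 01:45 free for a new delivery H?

B: ends Jan 20 22:45 at or before H starts Jan 21 17:45 → clear.
A: ends Jan 21 05:30 at or before H starts Jan 21 17:45 → clear.
C: ends Jan 21 10:45 at or before H starts Jan 21 17:45 → clear.
E: ends Jan 21 12:15 at or before H starts Jan 21 17:45 → clear.
D: ends Jan 21 17:30 at or before H starts Jan 21 17:45 → clear.
F: starts Jan 22 10:00 at or after H ends Jan 22 01:45 → clear.
G: starts Jan 22 14:30 at or after H ends Jan 22 01:45 → clear.

Yes — the slot is free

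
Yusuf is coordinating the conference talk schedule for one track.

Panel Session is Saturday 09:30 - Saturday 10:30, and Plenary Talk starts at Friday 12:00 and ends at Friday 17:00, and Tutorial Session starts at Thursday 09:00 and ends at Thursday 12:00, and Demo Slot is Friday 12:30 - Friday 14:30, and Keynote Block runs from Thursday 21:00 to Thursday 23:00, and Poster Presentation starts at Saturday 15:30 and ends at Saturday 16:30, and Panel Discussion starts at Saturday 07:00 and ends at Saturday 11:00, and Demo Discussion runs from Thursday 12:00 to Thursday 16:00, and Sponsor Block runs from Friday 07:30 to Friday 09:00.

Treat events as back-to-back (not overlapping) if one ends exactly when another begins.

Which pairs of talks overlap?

Sorted by start: Tutorial Session, Demo Discussion, Keynote Block, Sponsor Block, Plenary Talk, Demo Slot, Panel Discussion, Panel Session, Poster Presentation.
Demo Discussion starts exactly when Tutorial Session ends (back-to-back, no overlap) — done with Tutorial Session.
Keynote Block starts after Demo Discussion ends — done with Demo Discussion.
Sponsor Block starts after Keynote Block ends — done with Keynote Block.
Plenary Talk starts after Sponsor Block ends — done with Sponsor Block.
Demo Slot starts before Plenary Talk ends → Plenary Talk and Demo Slot overlap.
Panel Discussion starts after Plenary Talk ends — done with Plenary Talk.
Panel Discussion starts after Demo Slot ends — done with Demo Slot.
Panel Session starts before Panel Discussion ends → Panel Discussion and Panel Session overlap.
Poster Presentation starts after Panel Discussion ends.
Poster Presentation starts after Panel Session ends.

Demo Slot & Plenary Talk, Panel Discussion & Panel Session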